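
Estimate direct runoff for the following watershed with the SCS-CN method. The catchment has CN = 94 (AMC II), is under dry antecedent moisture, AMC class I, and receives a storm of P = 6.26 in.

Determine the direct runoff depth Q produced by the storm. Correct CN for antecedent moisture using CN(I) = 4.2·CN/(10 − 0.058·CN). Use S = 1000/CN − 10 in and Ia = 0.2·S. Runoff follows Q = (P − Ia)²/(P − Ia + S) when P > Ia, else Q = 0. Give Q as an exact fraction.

Dry (AMC I): CN(I) = 4.2·94/(10 − 0.058·94) = (1974/5)/(1137/250) = 32900/379 ≈ 86.807
Retention S: 1000/CN − 10 with CN=86.807 → S = 500/329 ≈ 1.520 in
Initial abstraction Ia = S/5 = (500/329)/5 = 100/329 ≈ 0.304 in
Excess rainfall: 6.260 − 0.304 = 5.956 in; P > Ia so Q > 0
Q: (97977/16450)² ÷ (122977/16450) = 9599492529/2022971650 in (≈ 4.745 in)

Q = 9599492529/2022971650 in ≈ 4.745 in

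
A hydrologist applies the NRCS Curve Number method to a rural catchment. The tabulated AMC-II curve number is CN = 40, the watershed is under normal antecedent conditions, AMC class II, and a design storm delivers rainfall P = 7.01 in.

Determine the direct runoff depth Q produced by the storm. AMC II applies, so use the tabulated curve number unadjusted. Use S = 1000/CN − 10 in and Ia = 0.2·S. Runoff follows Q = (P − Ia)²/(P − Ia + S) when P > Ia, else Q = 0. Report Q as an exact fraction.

Q = 160801/190100 in ≈ 0.846 in

Average conditions: CN = 40 (no AMC adjustment).
S = 1000/40 − 10 = 15 in ≈ 15.000 in
Ia = 0.2S: 0.2·15.000 = 3.000 in (exactly 3)
P − Ia = 7.010 − 3.000 = 401/100 ≈ 4.010 in (> 0, runoff occurs)
Q = (401/100)²/((401/100) + 15) = (160801/10000)/(1901/100) = 160801/190100 in ≈ 0.846 in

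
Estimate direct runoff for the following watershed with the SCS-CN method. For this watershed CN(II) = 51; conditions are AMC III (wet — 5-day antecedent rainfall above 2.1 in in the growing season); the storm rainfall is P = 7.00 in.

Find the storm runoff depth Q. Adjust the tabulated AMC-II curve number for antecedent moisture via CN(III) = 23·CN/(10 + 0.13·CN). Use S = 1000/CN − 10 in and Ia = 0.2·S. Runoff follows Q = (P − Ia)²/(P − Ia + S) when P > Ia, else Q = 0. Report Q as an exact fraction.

CN(III) from CN(II)=51: (23·51)/(10 + 0.13·51) = 117300/1663 ≈ 70.535
Max retention: S = 1000/(117300/1663) − 10 = 4900/1173 in (≈ 4.177 in)
Initial abstraction Ia = S/5 = (4900/1173)/5 = 980/1173 ≈ 0.835 in
P − Ia = 7.000 − 0.835 = 7231/1173 ≈ 6.165 in (> 0, runoff occurs)
Q = (7231/1173)²/((7231/1173) + 4900/1173) = (52287361/1375929)/(12131/1173) = 7469623/2032809 in ≈ 3.675 in

Q = 7469623/2032809 in ≈ 3.675 in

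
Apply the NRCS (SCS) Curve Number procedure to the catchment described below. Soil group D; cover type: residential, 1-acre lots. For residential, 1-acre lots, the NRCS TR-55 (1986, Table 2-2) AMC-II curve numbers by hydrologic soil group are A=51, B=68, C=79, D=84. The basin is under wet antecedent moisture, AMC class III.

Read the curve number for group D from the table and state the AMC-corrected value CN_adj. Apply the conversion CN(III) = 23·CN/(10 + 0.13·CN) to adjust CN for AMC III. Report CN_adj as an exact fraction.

CN_adj = 48300/523 ≈ 92.352

NRCS table: residential, 1-acre lots, soil group D → CN(II) = 84
CN(III) from CN(II)=84: (23·84)/(10 + 0.13·84) = 48300/523 ≈ 92.352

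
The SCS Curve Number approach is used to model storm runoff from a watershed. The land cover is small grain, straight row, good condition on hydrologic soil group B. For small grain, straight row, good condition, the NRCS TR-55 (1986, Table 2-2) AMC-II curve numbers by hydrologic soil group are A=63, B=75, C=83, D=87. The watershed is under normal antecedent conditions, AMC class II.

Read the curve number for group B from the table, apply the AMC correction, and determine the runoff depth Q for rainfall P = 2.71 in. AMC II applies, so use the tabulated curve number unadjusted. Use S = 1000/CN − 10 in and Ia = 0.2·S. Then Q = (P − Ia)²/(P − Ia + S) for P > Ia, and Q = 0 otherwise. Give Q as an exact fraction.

Q = 375769/483900 in ≈ 0.777 in

NRCS table: small grain, straight row, good condition, soil group B → CN(II) = 75
Average conditions: CN = 75 (no AMC adjustment).
Retention S: 1000/CN − 10 with CN=75.000 → S = 10/3 ≈ 3.333 in
Ia = 0.2·(10/3) = 2/3 in ≈ 0.667 in
Excess rainfall: 2.710 − 0.667 = 2.043 in; P > Ia so Q > 0
Q: (613/300)² ÷ (1613/300) = 375769/483900 in (≈ 0.777 in)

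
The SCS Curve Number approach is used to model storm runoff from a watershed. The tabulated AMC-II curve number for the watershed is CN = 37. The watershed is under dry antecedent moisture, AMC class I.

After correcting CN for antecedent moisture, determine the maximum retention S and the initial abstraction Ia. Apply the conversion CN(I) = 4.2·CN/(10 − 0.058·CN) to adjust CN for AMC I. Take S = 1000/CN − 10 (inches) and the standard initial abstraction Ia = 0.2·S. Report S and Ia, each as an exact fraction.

Adjust CN=37 to AMC I: 4.2·37/(10 − 0.058·37) → (777/5) ÷ (3927/500) = 3700/187 ≈ 19.786
S = 1000/(3700/187) − 10 = 1500/37 in ≈ 40.541 in
Ia = 0.2·(1500/37) = 300/37 in ≈ 8.108 in

S = 1500/37 in ≈ 40.541 in; Ia = 300/37 in ≈ 8.108 in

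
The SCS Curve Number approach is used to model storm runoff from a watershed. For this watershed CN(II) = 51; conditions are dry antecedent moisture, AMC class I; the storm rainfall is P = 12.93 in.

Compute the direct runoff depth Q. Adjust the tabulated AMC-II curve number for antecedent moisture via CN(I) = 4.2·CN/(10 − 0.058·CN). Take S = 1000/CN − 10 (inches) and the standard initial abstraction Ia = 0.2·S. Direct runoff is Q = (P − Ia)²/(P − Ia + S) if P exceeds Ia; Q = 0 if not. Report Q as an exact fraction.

Q = 16340253241/7310783700 in ≈ 2.235 in

CN(I) from CN(II)=51: (4.2·51)/(10 − 0.058·51) = 15300/503 ≈ 30.417
Max retention: S = 1000/(15300/503) − 10 = 3500/153 in (≈ 22.876 in)
Ia = 0.2·(3500/153) = 700/153 in ≈ 4.575 in
Excess rainfall: 12.930 − 4.575 = 8.355 in; P > Ia so Q > 0
Q: (127829/15300)² ÷ (477829/15300) = 16340253241/7310783700 in (≈ 2.235 in)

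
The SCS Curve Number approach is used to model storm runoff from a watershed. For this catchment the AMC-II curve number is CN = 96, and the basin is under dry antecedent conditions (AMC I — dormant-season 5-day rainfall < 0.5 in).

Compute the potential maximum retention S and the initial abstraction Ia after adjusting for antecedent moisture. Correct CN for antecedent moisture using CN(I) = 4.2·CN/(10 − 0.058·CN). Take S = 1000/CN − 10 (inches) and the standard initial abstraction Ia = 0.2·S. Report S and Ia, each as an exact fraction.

S = 125/126 in ≈ 0.992 in; Ia = 25/126 in ≈ 0.198 in

Dry (AMC I): CN(I) = 4.2·96/(10 − 0.058·96) = (2016/5)/(554/125) = 25200/277 ≈ 90.975
Retention S: 1000/CN − 10 with CN=90.975 → S = 125/126 ≈ 0.992 in
Ia = 0.2·(125/126) = 25/126 in ≈ 0.198 in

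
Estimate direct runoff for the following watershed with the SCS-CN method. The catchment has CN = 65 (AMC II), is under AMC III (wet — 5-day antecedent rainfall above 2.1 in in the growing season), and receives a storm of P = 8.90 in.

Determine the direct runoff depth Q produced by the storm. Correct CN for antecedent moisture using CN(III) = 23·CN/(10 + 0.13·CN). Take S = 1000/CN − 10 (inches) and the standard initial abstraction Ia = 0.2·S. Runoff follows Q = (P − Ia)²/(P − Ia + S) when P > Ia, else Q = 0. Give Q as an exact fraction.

Wet (AMC III): CN(III) = 23·65/(10 + 0.13·65) = 1495/(369/20) = 29900/369 ≈ 81.030
Retention S: 1000/CN − 10 with CN=81.030 → S = 700/299 ≈ 2.341 in
Ia = 0.2·(700/299) = 140/299 in ≈ 0.468 in
Excess rainfall: 8.900 − 0.468 = 8.432 in; P > Ia so Q > 0
Runoff Q = (P−Ia)²/(P−Ia+S) = (8.432)²/(8.432+2.341) = 635594521/96310890 ≈ 6.599 in

Q = 635594521/96310890 in ≈ 6.599 in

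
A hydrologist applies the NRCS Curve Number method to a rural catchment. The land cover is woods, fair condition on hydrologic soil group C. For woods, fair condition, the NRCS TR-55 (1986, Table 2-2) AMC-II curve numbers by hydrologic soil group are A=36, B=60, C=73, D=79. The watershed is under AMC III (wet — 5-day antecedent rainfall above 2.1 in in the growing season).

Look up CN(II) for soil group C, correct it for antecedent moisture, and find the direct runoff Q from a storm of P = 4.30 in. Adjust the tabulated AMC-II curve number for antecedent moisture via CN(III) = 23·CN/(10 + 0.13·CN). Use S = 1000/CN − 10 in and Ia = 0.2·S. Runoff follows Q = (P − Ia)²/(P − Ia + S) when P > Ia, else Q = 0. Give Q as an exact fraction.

Q = 4461839209/1574851630 in ≈ 2.833 in

NRCS table: woods, fair condition, soil group C → CN(II) = 73
Wet (AMC III): CN(III) = 23·73/(10 + 0.13·73) = 1679/(1949/100) = 167900/1949 ≈ 86.147
Max retention: S = 1000/(167900/1949) − 10 = 2700/1679 in (≈ 1.608 in)
Ia = 0.2S: 0.2·1.608 = 0.322 in (exactly 540/1679)
Excess rainfall: 4.300 − 0.322 = 3.978 in; P > Ia so Q > 0
Runoff Q = (P−Ia)²/(P−Ia+S) = (3.978)²/(3.978+1.608) = 4461839209/1574851630 ≈ 2.833 in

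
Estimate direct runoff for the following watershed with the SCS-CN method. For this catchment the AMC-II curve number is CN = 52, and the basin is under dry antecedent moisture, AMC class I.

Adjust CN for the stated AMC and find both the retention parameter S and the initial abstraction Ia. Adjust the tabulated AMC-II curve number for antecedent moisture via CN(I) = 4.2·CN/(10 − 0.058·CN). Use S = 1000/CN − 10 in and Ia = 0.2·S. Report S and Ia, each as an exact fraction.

Adjust CN=52 to AMC I: 4.2·52/(10 − 0.058·52) → (1092/5) ÷ (873/125) = 9100/291 ≈ 31.271
S = 1000/(9100/291) − 10 = 2000/91 in ≈ 21.978 in
Ia = 0.2·(2000/91) = 400/91 in ≈ 4.396 in

S = 2000/91 in ≈ 21.978 in; Ia = 400/91 in ≈ 4.396 in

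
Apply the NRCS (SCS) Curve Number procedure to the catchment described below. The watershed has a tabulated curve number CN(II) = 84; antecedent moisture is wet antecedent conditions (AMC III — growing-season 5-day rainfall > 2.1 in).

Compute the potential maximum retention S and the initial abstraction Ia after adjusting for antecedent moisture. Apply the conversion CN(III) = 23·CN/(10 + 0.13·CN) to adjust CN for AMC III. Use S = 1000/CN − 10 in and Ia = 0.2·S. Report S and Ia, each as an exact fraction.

Wet (AMC III): CN(III) = 23·84/(10 + 0.13·84) = 1932/(523/25) = 48300/523 ≈ 92.352
Max retention: S = 1000/(48300/523) − 10 = 400/483 in (≈ 0.828 in)
Ia = 0.2·(400/483) = 80/483 in ≈ 0.166 in

S = 400/483 in ≈ 0.828 in; Ia = 80/483 in ≈ 0.166 in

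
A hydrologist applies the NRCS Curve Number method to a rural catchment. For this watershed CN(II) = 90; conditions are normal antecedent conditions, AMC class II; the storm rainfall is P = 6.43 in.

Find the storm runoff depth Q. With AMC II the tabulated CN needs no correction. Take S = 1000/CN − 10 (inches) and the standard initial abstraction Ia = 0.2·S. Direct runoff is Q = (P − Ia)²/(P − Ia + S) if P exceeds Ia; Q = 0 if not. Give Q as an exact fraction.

CN(II) = 90; AMC II needs no correction.
Max retention: S = 1000/90 − 10 = 10/9 in (≈ 1.111 in)
Ia = 0.2S: 0.2·1.111 = 0.222 in (exactly 2/9)
Excess rainfall: 6.430 − 0.222 = 6.208 in; P > Ia so Q > 0
Runoff Q = (P−Ia)²/(P−Ia+S) = (6.208)²/(6.208+1.111) = 31214569/5928300 ≈ 5.265 in

Q = 31214569/5928300 in ≈ 5.265 in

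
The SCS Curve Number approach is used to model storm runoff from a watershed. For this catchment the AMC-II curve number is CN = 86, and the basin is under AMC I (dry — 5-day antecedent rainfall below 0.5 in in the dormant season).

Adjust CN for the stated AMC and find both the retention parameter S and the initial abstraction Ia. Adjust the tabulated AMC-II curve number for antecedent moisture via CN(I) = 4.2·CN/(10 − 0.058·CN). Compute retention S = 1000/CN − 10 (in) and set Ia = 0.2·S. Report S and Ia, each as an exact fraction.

S = 500/129 in ≈ 3.876 in; Ia = 100/129 in ≈ 0.775 in

CN(I) from CN(II)=86: (4.2·86)/(10 − 0.058·86) = 12900/179 ≈ 72.067
Retention S: 1000/CN − 10 with CN=72.067 → S = 500/129 ≈ 3.876 in
Initial abstraction Ia = S/5 = (500/129)/5 = 100/129 ≈ 0.775 in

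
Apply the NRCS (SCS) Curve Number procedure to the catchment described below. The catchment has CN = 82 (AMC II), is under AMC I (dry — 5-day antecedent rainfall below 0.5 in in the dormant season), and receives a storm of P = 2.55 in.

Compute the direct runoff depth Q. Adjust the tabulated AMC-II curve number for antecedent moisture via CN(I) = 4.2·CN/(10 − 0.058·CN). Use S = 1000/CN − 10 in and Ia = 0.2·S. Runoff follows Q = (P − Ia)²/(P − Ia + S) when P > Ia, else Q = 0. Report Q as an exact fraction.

Adjust CN=82 to AMC I: 4.2·82/(10 − 0.058·82) → (1722/5) ÷ (1311/250) = 28700/437 ≈ 65.675
Retention S: 1000/CN − 10 with CN=65.675 → S = 1500/287 ≈ 5.226 in
Initial abstraction Ia = S/5 = (1500/287)/5 = 300/287 ≈ 1.045 in
P − Ia = 2.550 − 1.045 = 8637/5740 ≈ 1.505 in (> 0, runoff occurs)
Runoff Q = (P−Ia)²/(P−Ia+S) = (1.505)²/(1.505+5.226) = 8288641/24641820 ≈ 0.336 in

Q = 8288641/24641820 in ≈ 0.336 in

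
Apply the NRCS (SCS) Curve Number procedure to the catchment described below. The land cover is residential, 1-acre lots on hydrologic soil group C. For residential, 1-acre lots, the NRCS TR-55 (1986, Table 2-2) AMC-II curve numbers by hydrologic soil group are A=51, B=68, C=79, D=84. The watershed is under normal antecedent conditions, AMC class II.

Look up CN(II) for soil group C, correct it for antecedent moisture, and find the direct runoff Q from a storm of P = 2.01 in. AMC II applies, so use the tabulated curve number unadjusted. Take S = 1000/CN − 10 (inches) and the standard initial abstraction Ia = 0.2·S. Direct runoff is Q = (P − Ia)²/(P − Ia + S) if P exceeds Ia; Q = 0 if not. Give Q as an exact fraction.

NRCS table: residential, 1-acre lots, soil group C → CN(II) = 79
AMC II — tabulated CN = 79 applies directly.
Max retention: S = 1000/79 − 10 = 210/79 in (≈ 2.658 in)
Initial abstraction Ia = S/5 = (210/79)/5 = 42/79 ≈ 0.532 in
P − Ia = 2.010 − 0.532 = 11679/7900 ≈ 1.478 in (> 0, runoff occurs)
Q: (11679/7900)² ÷ (32679/7900) = 15155449/28684900 in (≈ 0.528 in)

Q = 15155449/28684900 in ≈ 0.528 in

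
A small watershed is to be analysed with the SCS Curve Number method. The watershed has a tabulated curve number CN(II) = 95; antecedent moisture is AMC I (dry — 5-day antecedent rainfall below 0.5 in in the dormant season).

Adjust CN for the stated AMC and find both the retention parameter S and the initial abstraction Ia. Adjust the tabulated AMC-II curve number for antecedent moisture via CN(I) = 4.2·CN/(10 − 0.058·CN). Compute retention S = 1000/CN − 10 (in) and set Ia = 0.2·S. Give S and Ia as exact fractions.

Adjust CN=95 to AMC I: 4.2·95/(10 − 0.058·95) → 399 ÷ (449/100) = 39900/449 ≈ 88.864
S = 1000/(39900/449) − 10 = 500/399 in ≈ 1.253 in
Ia = 0.2S: 0.2·1.253 = 0.251 in (exactly 100/399)

S = 500/399 in ≈ 1.253 in; Ia = 100/399 in ≈ 0.251 in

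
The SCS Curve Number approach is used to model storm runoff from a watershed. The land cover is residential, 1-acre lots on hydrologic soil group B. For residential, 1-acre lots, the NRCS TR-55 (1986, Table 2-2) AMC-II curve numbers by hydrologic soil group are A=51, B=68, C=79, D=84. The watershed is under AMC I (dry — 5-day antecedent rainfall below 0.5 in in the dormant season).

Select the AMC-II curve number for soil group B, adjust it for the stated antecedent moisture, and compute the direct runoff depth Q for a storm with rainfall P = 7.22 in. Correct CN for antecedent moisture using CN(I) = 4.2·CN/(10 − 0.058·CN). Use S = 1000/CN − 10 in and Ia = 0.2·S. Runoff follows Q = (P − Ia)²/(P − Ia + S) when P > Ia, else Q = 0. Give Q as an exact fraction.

NRCS table: residential, 1-acre lots, soil group B → CN(II) = 68
Dry (AMC I): CN(I) = 4.2·68/(10 − 0.058·68) = (1428/5)/(757/125) = 35700/757 ≈ 47.160
Max retention: S = 1000/(35700/757) − 10 = 4000/357 in (≈ 11.204 in)
Initial abstraction Ia = S/5 = (4000/357)/5 = 800/357 ≈ 2.241 in
P − Ia = 7.220 − 2.241 = 88877/17850 ≈ 4.979 in (> 0, runoff occurs)
Q: (88877/17850)² ÷ (288877/17850) = 7899121129/5156454450 in (≈ 1.532 in)

Q = 7899121129/5156454450 in ≈ 1.532 in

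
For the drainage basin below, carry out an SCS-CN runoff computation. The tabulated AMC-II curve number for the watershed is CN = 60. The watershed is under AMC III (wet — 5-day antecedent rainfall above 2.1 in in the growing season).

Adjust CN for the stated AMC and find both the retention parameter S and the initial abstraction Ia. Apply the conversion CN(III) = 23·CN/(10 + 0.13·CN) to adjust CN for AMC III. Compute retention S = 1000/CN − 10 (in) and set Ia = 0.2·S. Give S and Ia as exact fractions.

Wet (AMC III): CN(III) = 23·60/(10 + 0.13·60) = 1380/(89/5) = 6900/89 ≈ 77.528
Max retention: S = 1000/(6900/89) − 10 = 200/69 in (≈ 2.899 in)
Ia = 0.2·(200/69) = 40/69 in ≈ 0.580 in

S = 200/69 in ≈ 2.899 in; Ia = 40/69 in ≈ 0.580 in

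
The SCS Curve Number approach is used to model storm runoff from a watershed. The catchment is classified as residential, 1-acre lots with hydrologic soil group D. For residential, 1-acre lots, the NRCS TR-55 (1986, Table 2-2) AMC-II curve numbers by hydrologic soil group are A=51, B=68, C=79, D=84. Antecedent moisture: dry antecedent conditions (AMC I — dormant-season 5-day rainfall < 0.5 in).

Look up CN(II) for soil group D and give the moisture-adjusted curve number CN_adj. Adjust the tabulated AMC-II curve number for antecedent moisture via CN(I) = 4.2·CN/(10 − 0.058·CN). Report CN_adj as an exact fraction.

CN_adj = 44100/641 ≈ 68.799

NRCS table: residential, 1-acre lots, soil group D → CN(II) = 84
Dry (AMC I): CN(I) = 4.2·84/(10 − 0.058·84) = (1764/5)/(641/125) = 44100/641 ≈ 68.799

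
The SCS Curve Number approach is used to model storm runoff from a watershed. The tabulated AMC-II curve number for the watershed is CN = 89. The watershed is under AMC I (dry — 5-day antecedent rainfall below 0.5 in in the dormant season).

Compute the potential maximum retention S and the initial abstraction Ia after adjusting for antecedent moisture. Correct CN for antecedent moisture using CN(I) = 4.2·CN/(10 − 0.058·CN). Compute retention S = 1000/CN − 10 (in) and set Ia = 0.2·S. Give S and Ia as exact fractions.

Dry (AMC I): CN(I) = 4.2·89/(10 − 0.058·89) = (1869/5)/(2419/500) = 186900/2419 ≈ 77.263
Max retention: S = 1000/(186900/2419) − 10 = 5500/1869 in (≈ 2.943 in)
Ia = 0.2·(5500/1869) = 1100/1869 in ≈ 0.589 in

S = 5500/1869 in ≈ 2.943 in; Ia = 1100/1869 in ≈ 0.589 in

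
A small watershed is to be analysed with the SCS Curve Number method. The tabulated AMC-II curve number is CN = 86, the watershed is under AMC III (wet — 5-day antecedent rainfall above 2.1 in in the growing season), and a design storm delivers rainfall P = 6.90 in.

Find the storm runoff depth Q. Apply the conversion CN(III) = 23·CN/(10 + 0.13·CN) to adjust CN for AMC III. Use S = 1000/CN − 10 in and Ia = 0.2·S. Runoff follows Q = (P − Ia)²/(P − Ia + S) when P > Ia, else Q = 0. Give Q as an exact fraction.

Q = 4467719281/730287490 in ≈ 6.118 in

Adjust CN=86 to AMC III: 23·86/(10 + 0.13·86) → 1978 ÷ (1059/50) = 98900/1059 ≈ 93.390
Max retention: S = 1000/(98900/1059) − 10 = 700/989 in (≈ 0.708 in)
Ia = 0.2S: 0.2·0.708 = 0.142 in (exactly 140/989)
P − Ia = 6.900 − 0.142 = 66841/9890 ≈ 6.758 in (> 0, runoff occurs)
Q = (66841/9890)²/((66841/9890) + 700/989) = (4467719281/97812100)/(73841/9890) = 4467719281/730287490 in ≈ 6.118 in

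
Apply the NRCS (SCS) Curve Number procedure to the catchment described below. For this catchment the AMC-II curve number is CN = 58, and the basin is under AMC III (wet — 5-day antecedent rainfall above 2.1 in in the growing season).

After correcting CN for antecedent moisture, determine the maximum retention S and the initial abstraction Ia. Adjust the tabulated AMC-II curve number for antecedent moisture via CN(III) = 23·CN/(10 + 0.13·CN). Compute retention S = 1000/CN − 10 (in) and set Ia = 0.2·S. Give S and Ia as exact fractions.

S = 2100/667 in ≈ 3.148 in; Ia = 420/667 in ≈ 0.630 in

Adjust CN=58 to AMC III: 23·58/(10 + 0.13·58) → 1334 ÷ (877/50) = 66700/877 ≈ 76.055
Max retention: S = 1000/(66700/877) − 10 = 2100/667 in (≈ 3.148 in)
Initial abstraction Ia = S/5 = (2100/667)/5 = 420/667 ≈ 0.630 in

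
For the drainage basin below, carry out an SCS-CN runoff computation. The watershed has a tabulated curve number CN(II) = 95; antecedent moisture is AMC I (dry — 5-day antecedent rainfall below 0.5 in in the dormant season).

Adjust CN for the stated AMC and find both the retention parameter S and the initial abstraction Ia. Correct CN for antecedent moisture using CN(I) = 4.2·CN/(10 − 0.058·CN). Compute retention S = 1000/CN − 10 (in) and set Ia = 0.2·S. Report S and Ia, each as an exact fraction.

Adjust CN=95 to AMC I: 4.2·95/(10 − 0.058·95) → 399 ÷ (449/100) = 39900/449 ≈ 88.864
Retention S: 1000/CN − 10 with CN=88.864 → S = 500/399 ≈ 1.253 in
Ia = 0.2S: 0.2·1.253 = 0.251 in (exactly 100/399)

S = 500/399 in ≈ 1.253 in; Ia = 100/399 in ≈ 0.251 in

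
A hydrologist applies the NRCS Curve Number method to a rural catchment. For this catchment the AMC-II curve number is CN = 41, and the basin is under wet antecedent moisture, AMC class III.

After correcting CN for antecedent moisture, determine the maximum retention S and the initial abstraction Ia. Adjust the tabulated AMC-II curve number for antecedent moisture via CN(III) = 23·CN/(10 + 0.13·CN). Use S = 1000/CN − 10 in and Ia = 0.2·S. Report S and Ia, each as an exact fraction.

S = 5900/943 in ≈ 6.257 in; Ia = 1180/943 in ≈ 1.251 in

CN(III) from CN(II)=41: (23·41)/(10 + 0.13·41) = 94300/1533 ≈ 61.513
Retention S: 1000/CN − 10 with CN=61.513 → S = 5900/943 ≈ 6.257 in
Ia = 0.2·(5900/943) = 1180/943 in ≈ 1.251 in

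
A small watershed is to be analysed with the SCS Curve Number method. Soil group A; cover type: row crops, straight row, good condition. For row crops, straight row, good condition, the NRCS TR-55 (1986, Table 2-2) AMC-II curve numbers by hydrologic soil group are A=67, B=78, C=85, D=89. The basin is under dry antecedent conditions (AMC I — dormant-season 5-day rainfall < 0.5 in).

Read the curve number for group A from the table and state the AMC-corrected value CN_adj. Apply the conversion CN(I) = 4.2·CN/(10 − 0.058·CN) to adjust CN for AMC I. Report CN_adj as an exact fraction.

NRCS table: row crops, straight row, good condition, soil group A → CN(II) = 67
Adjust CN=67 to AMC I: 4.2·67/(10 − 0.058·67) → (1407/5) ÷ (3057/500) = 46900/1019 ≈ 46.026

CN_adj = 46900/1019 ≈ 46.026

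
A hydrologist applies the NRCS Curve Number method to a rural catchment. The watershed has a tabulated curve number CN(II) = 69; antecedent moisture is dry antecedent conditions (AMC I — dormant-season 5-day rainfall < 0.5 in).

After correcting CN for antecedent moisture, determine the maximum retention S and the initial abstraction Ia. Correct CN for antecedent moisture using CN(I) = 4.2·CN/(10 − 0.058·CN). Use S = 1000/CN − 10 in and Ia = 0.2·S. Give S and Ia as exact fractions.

S = 15500/1449 in ≈ 10.697 in; Ia = 3100/1449 in ≈ 2.139 in

Dry (AMC I): CN(I) = 4.2·69/(10 − 0.058·69) = (1449/5)/(2999/500) = 144900/2999 ≈ 48.316
S = 1000/(144900/2999) − 10 = 15500/1449 in ≈ 10.697 in
Ia = 0.2·(15500/1449) = 3100/1449 in ≈ 2.139 in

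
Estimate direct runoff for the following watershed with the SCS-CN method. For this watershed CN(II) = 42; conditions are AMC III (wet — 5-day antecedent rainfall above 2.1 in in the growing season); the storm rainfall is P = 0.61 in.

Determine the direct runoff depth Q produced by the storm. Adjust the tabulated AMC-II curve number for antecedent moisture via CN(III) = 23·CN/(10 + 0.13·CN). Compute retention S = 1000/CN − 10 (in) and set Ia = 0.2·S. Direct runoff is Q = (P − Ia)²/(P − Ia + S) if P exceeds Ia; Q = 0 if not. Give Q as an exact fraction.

Q = 0 in ≈ 0.000 in

Wet (AMC III): CN(III) = 23·42/(10 + 0.13·42) = 966/(773/50) = 48300/773 ≈ 62.484
Max retention: S = 1000/(48300/773) − 10 = 2900/483 in (≈ 6.004 in)
Ia = 0.2S: 0.2·6.004 = 1.201 in (exactly 580/483)
P = 0.610 ≤ Ia = 1.201 in: entire storm abstracted, Q = 0.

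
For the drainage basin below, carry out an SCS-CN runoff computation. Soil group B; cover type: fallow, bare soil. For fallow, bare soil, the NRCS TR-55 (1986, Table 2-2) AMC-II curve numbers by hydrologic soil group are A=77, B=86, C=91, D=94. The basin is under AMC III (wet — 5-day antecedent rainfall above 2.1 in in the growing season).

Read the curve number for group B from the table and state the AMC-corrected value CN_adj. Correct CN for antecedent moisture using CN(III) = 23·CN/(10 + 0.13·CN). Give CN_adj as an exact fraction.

NRCS table: fallow, bare soil, soil group B → CN(II) = 86
Wet (AMC III): CN(III) = 23·86/(10 + 0.13·86) = 1978/(1059/50) = 98900/1059 ≈ 93.390

CN_adj = 98900/1059 ≈ 93.390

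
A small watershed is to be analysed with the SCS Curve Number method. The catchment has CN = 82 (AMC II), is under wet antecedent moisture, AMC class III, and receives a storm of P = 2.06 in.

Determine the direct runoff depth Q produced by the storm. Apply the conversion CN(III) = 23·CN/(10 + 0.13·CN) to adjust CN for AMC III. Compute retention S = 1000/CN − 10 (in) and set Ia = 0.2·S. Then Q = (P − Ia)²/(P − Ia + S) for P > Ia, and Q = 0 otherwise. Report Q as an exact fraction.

CN(III) from CN(II)=82: (23·82)/(10 + 0.13·82) = 94300/1033 ≈ 91.288
Max retention: S = 1000/(94300/1033) − 10 = 900/943 in (≈ 0.954 in)
Ia = 0.2·(900/943) = 180/943 in ≈ 0.191 in
Excess rainfall: 2.060 − 0.191 = 1.869 in; P > Ia so Q > 0
Runoff Q = (P−Ia)²/(P−Ia+S) = (1.869)²/(1.869+0.954) = 7766720641/6277032350 ≈ 1.237 in

Q = 7766720641/6277032350 in ≈ 1.237 in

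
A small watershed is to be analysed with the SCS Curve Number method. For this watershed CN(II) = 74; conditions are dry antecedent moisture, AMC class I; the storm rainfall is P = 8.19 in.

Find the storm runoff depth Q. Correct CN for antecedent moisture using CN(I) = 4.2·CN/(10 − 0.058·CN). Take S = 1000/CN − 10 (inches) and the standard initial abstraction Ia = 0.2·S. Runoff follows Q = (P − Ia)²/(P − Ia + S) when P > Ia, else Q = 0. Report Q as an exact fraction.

Q = 19723345213/6911492700 in ≈ 2.854 in

Adjust CN=74 to AMC I: 4.2·74/(10 − 0.058·74) → (1554/5) ÷ (1427/250) = 77700/1427 ≈ 54.450
Max retention: S = 1000/(77700/1427) − 10 = 6500/777 in (≈ 8.366 in)
Ia = 0.2·(6500/777) = 1300/777 in ≈ 1.673 in
Excess rainfall: 8.190 − 1.673 = 6.517 in; P > Ia so Q > 0
Runoff Q = (P−Ia)²/(P−Ia+S) = (6.517)²/(6.517+8.366) = 19723345213/6911492700 ≈ 2.854 in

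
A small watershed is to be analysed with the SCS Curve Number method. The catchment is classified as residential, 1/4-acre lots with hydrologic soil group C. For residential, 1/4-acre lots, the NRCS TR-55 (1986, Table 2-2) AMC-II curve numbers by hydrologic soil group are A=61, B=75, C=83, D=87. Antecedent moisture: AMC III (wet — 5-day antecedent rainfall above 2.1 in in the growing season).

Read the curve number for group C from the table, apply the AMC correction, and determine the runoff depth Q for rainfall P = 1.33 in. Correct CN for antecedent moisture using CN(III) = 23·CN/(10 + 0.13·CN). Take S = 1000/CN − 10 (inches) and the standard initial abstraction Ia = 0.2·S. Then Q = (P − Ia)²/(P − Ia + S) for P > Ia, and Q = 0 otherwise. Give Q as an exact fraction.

NRCS table: residential, 1/4-acre lots, soil group C → CN(II) = 83
CN(III) from CN(II)=83: (23·83)/(10 + 0.13·83) = 190900/2079 ≈ 91.823
Retention S: 1000/CN − 10 with CN=91.823 → S = 1700/1909 ≈ 0.891 in
Initial abstraction Ia = S/5 = (1700/1909)/5 = 340/1909 ≈ 0.178 in
Excess rainfall: 1.330 − 0.178 = 1.152 in; P > Ia so Q > 0
Q: (219897/190900)² ÷ (389897/190900) = 48354690609/74431337300 in (≈ 0.650 in)

Q = 48354690609/74431337300 in ≈ 0.650 in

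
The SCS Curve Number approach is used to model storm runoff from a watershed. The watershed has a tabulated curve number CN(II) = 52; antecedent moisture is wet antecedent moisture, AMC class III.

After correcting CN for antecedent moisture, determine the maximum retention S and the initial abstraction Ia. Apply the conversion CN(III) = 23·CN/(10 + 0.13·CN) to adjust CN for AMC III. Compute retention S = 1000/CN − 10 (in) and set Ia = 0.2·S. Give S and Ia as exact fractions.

S = 1200/299 in ≈ 4.013 in; Ia = 240/299 in ≈ 0.803 in

CN(III) from CN(II)=52: (23·52)/(10 + 0.13·52) = 29900/419 ≈ 71.360
Max retention: S = 1000/(29900/419) − 10 = 1200/299 in (≈ 4.013 in)
Ia = 0.2·(1200/299) = 240/299 in ≈ 0.803 in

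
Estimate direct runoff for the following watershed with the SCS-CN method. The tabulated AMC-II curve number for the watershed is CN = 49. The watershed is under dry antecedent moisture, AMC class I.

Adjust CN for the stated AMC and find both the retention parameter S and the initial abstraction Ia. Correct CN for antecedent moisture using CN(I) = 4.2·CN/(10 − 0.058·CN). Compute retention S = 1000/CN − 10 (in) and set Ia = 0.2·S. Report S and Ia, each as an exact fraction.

S = 8500/343 in ≈ 24.781 in; Ia = 1700/343 in ≈ 4.956 in

CN(I) from CN(II)=49: (4.2·49)/(10 − 0.058·49) = 34300/1193 ≈ 28.751
Retention S: 1000/CN − 10 with CN=28.751 → S = 8500/343 ≈ 24.781 in
Initial abstraction Ia = S/5 = (8500/343)/5 = 1700/343 ≈ 4.956 in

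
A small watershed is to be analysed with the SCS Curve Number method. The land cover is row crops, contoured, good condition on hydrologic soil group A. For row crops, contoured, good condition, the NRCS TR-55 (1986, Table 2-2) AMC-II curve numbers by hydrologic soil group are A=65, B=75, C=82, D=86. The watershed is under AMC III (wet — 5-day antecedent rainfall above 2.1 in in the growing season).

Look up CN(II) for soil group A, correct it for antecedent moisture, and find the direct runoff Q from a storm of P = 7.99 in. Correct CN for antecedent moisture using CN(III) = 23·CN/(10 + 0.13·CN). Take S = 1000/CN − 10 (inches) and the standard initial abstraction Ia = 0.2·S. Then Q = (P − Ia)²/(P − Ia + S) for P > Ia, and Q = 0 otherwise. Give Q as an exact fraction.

NRCS table: row crops, contoured, good condition, soil group A → CN(II) = 65
Wet (AMC III): CN(III) = 23·65/(10 + 0.13·65) = 1495/(369/20) = 29900/369 ≈ 81.030
Retention S: 1000/CN − 10 with CN=81.030 → S = 700/299 ≈ 2.341 in
Ia = 0.2·(700/299) = 140/299 in ≈ 0.468 in
Since P=7.990 > Ia=0.468: effective rainfall P−Ia = 224901/29900 in
Q: (224901/29900)² ÷ (294901/29900) = 50580459801/8817539900 in (≈ 5.736 in)

Q = 50580459801/8817539900 in ≈ 5.736 in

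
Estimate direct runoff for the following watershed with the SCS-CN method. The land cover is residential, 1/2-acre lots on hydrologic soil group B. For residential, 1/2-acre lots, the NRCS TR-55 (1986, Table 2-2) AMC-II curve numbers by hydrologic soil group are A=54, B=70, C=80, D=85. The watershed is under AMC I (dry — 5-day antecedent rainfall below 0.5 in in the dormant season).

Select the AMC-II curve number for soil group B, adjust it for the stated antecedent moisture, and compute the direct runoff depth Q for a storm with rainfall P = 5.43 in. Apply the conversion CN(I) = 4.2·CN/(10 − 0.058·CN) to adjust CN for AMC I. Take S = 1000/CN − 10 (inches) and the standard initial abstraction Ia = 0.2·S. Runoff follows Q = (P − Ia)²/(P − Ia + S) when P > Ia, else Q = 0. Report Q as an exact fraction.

NRCS table: residential, 1/2-acre lots, soil group B → CN(II) = 70
Adjust CN=70 to AMC I: 4.2·70/(10 − 0.058·70) → 294 ÷ (297/50) = 4900/99 ≈ 49.495
S = 1000/(4900/99) − 10 = 500/49 in ≈ 10.204 in
Ia = 0.2·(500/49) = 100/49 in ≈ 2.041 in
Since P=5.430 > Ia=2.041: effective rainfall P−Ia = 16607/4900 in
Q: (16607/4900)² ÷ (66607/4900) = 275792449/326374300 in (≈ 0.845 in)

Q = 275792449/326374300 in ≈ 0.845 in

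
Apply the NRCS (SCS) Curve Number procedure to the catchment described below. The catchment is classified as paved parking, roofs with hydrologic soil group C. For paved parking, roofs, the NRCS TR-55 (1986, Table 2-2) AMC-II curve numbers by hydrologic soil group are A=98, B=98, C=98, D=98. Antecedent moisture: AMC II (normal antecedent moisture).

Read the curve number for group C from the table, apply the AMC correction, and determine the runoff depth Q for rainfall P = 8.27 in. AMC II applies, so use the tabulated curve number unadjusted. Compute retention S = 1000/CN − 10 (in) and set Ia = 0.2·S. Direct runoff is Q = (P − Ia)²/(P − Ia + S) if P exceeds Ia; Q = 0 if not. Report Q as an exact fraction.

NRCS table: paved parking, roofs, soil group C → CN(II) = 98
CN(II) = 98; AMC II needs no correction.
S = 1000/98 − 10 = 10/49 in ≈ 0.204 in
Ia = 0.2S: 0.2·0.204 = 0.041 in (exactly 2/49)
Since P=8.270 > Ia=0.041: effective rainfall P−Ia = 40323/4900 in
Runoff Q = (P−Ia)²/(P−Ia+S) = (8.229)²/(8.229+0.204) = 1625944329/202482700 ≈ 8.030 in

Q = 1625944329/202482700 in ≈ 8.030 in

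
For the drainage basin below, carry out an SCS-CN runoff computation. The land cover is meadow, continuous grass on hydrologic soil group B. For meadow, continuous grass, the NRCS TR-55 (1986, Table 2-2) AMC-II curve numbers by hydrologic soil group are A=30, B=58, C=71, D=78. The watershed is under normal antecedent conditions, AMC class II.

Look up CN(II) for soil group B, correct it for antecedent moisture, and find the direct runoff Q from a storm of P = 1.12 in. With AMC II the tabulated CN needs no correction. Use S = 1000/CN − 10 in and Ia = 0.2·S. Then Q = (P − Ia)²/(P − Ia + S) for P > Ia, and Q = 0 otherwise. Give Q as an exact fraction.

Q = 0 in ≈ 0.000 in

NRCS table: meadow, continuous grass, soil group B → CN(II) = 58
CN(II) = 58; AMC II needs no correction.
Retention S: 1000/CN − 10 with CN=58.000 → S = 210/29 ≈ 7.241 in
Ia = 0.2S: 0.2·7.241 = 1.448 in (exactly 42/29)
P = 1.120 ≤ Ia = 1.448 in: entire storm abstracted, Q = 0.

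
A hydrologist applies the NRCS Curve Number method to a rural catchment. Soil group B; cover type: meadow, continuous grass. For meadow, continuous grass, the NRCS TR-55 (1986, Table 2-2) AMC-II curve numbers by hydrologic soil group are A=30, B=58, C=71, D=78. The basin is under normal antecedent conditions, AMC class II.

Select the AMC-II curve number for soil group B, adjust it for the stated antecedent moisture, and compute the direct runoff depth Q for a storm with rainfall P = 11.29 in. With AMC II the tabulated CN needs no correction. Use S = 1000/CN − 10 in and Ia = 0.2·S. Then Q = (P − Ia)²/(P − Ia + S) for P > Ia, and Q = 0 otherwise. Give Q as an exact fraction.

Q = 814588681/143668900 in ≈ 5.670 in

NRCS table: meadow, continuous grass, soil group B → CN(II) = 58
CN(II) = 58; AMC II needs no correction.
Max retention: S = 1000/58 − 10 = 210/29 in (≈ 7.241 in)
Ia = 0.2S: 0.2·7.241 = 1.448 in (exactly 42/29)
P − Ia = 11.290 − 1.448 = 28541/2900 ≈ 9.842 in (> 0, runoff occurs)
Q = (28541/2900)²/((28541/2900) + 210/29) = (814588681/8410000)/(49541/2900) = 814588681/143668900 in ≈ 5.670 in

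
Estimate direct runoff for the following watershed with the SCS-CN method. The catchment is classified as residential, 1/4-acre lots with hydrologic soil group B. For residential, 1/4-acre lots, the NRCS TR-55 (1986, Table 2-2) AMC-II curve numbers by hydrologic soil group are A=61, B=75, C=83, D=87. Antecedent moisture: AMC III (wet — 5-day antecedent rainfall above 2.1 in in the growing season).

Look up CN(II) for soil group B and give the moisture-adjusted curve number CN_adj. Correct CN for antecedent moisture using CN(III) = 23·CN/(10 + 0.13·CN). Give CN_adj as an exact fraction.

CN_adj = 6900/79 ≈ 87.342

NRCS table: residential, 1/4-acre lots, soil group B → CN(II) = 75
CN(III) from CN(II)=75: (23·75)/(10 + 0.13·75) = 6900/79 ≈ 87.342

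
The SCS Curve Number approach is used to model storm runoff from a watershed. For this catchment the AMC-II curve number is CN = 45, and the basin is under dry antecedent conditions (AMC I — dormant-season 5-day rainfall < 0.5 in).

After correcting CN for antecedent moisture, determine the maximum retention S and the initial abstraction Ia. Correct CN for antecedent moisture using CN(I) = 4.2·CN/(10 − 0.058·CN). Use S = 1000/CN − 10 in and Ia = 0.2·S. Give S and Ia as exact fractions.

Dry (AMC I): CN(I) = 4.2·45/(10 − 0.058·45) = 189/(739/100) = 18900/739 ≈ 25.575
Max retention: S = 1000/(18900/739) − 10 = 5500/189 in (≈ 29.101 in)
Initial abstraction Ia = S/5 = (5500/189)/5 = 1100/189 ≈ 5.820 in

S = 5500/189 in ≈ 29.101 in; Ia = 1100/189 in ≈ 5.820 in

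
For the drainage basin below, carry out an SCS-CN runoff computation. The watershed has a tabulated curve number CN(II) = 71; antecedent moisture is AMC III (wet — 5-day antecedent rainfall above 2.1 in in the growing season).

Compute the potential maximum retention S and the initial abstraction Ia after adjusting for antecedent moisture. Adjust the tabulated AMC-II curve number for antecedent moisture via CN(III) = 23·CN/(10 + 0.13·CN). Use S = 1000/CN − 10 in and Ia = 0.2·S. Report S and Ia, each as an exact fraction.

S = 2900/1633 in ≈ 1.776 in; Ia = 580/1633 in ≈ 0.355 in

Adjust CN=71 to AMC III: 23·71/(10 + 0.13·71) → 1633 ÷ (1923/100) = 163300/1923 ≈ 84.919
Max retention: S = 1000/(163300/1923) − 10 = 2900/1633 in (≈ 1.776 in)
Initial abstraction Ia = S/5 = (2900/1633)/5 = 580/1633 ≈ 0.355 in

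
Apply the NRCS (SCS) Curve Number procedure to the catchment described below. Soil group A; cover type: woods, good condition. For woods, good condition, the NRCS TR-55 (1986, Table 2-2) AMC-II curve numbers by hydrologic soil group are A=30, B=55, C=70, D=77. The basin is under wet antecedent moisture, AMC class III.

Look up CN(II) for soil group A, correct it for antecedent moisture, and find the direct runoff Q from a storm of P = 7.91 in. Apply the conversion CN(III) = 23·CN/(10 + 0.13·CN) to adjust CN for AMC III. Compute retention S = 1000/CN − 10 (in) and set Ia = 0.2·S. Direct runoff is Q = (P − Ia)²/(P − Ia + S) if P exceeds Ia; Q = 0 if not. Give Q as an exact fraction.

NRCS table: woods, good condition, soil group A → CN(II) = 30
Wet (AMC III): CN(III) = 23·30/(10 + 0.13·30) = 690/(139/10) = 6900/139 ≈ 49.640
S = 1000/(6900/139) − 10 = 700/69 in ≈ 10.145 in
Ia = 0.2S: 0.2·10.145 = 2.029 in (exactly 140/69)
Excess rainfall: 7.910 − 2.029 = 5.881 in; P > Ia so Q > 0
Q: (40579/6900)² ÷ (110579/6900) = 235236463/108999300 in (≈ 2.158 in)

Q = 235236463/108999300 in ≈ 2.158 in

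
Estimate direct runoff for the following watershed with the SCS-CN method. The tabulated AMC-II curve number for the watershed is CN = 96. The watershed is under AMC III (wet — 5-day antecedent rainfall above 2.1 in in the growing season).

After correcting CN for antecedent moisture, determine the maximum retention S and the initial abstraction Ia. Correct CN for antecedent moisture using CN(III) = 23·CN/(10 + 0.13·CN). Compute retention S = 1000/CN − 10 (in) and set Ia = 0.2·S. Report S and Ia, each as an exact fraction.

S = 25/138 in ≈ 0.181 in; Ia = 5/138 in ≈ 0.036 in

CN(III) from CN(II)=96: (23·96)/(10 + 0.13·96) = 27600/281 ≈ 98.221
S = 1000/(27600/281) − 10 = 25/138 in ≈ 0.181 in
Ia = 0.2S: 0.2·0.181 = 0.036 in (exactly 5/138)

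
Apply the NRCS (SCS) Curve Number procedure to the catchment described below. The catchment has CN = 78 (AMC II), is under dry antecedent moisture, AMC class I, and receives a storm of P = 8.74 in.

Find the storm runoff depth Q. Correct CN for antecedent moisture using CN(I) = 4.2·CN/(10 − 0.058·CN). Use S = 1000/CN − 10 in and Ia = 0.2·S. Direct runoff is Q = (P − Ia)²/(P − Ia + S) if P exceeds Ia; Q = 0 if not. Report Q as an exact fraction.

Adjust CN=78 to AMC I: 4.2·78/(10 − 0.058·78) → (1638/5) ÷ (1369/250) = 81900/1369 ≈ 59.825
Max retention: S = 1000/(81900/1369) − 10 = 5500/819 in (≈ 6.716 in)
Ia = 0.2S: 0.2·6.716 = 1.343 in (exactly 1100/819)
Excess rainfall: 8.740 − 1.343 = 7.397 in; P > Ia so Q > 0
Runoff Q = (P−Ia)²/(P−Ia+S) = (7.397)²/(7.397+6.716) = 91750227409/23665127850 ≈ 3.877 in

Q = 91750227409/23665127850 in ≈ 3.877 in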